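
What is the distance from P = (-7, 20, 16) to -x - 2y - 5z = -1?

distance = |a·x₀ + b·y₀ + c·z₀ - d| / √(a² + b² + c²)
  = |(-1)·(-7) + (-2)·20 + (-5)·16 - (-1)| / √((-1)² + (-2)² + (-5)²)
  = |7 - 40 - 80 + 1| / √(1 + 4 + 25)
  = |-112| / √30
  = 112 / 5.477
  ≈ 20.45

20.45


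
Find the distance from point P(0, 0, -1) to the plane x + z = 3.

distance = |a·x₀ + b·y₀ + c·z₀ - d| / √(a² + b² + c²)
  = |1·0 + 0·0 + 1·(-1) - 3| / √(1² + 0² + 1²)
  = |0 + 0 - 1 - 3| / √(1 + 0 + 1)
  = |-4| / √2
  = 4 / 1.414
  ≈ 2.828

2.828


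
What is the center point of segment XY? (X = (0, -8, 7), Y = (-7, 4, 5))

M = ((x₁+x₂)/2, (y₁+y₂)/2, (z₁+z₂)/2)
  = ((0 - 7)/2, (-8 + 4)/2, (7 + 5)/2)
  = (-7/2, -4/2, 12/2)
  = (-3.5, -2, 6)

(-3.5, -2, 6)


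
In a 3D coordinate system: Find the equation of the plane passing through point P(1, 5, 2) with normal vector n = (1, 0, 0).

The plane through P with normal n = (a, b, c) satisfies n·(r - P) = 0,
i.e. ax + by + cz = a·x₀ + b·y₀ + c·z₀.
d = 1·1 + 0·5 + 0·2
  = 1 + 0 + 0
  = 1
Equation: x = 1

x = 1


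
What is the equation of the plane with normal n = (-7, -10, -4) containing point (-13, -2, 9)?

The plane through P with normal n = (a, b, c) satisfies n·(r - P) = 0,
i.e. ax + by + cz = a·x₀ + b·y₀ + c·z₀.
d = (-7)·(-13) + (-10)·(-2) + (-4)·9
  = 91 + 20 - 36
  = 75
Equation: -7x - 10y - 4z = 75

-7x - 10y - 4z = 75


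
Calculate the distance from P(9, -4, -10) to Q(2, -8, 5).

d = √[(x₂-x₁)² + (y₂-y₁)² + (z₂-z₁)²]
  = √[(-7)² + (-4)² + 15²]
  = √[49 + 16 + 225]
  = √290
  ≈ 17.03

17.03


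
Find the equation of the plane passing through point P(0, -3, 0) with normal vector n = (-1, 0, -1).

The plane through P with normal n = (a, b, c) satisfies n·(r - P) = 0,
i.e. ax + by + cz = a·x₀ + b·y₀ + c·z₀.
d = (-1)·0 + 0·(-3) + (-1)·0
  = 0 + 0 + 0
  = 0
Equation: -x - z = 0

-x - z = 0


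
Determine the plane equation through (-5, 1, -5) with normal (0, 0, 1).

The plane through P with normal n = (a, b, c) satisfies n·(r - P) = 0,
i.e. ax + by + cz = a·x₀ + b·y₀ + c·z₀.
d = 0·(-5) + 0·1 + 1·(-5)
  = 0 + 0 - 5
  = -5
Equation: z = -5

z = -5


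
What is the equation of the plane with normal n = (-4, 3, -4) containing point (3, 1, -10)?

The plane through P with normal n = (a, b, c) satisfies n·(r - P) = 0,
i.e. ax + by + cz = a·x₀ + b·y₀ + c·z₀.
d = (-4)·3 + 3·1 + (-4)·(-10)
  = -12 + 3 + 40
  = 31
Equation: -4x + 3y - 4z = 31

-4x + 3y - 4z = 31


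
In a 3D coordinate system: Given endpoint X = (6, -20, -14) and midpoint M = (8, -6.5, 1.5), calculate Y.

Y = 2M - X
  = (2·8 - 6, 2·(-6.5) - (-20), 2·1.5 - (-14))
  = (16 - 6, -13 + 20, 3 + 14)
  = (10, 7, 17)

(10, 7, 17)


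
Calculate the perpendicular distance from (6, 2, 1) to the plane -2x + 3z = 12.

distance = |a·x₀ + b·y₀ + c·z₀ - d| / √(a² + b² + c²)
  = |(-2)·6 + 0·2 + 3·1 - 12| / √((-2)² + 0² + 3²)
  = |-12 + 0 + 3 - 12| / √(4 + 0 + 9)
  = |-21| / √13
  = 21 / 3.606
  ≈ 5.824

5.824


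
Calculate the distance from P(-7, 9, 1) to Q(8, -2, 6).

d = √[(x₂-x₁)² + (y₂-y₁)² + (z₂-z₁)²]
  = √[15² + (-11)² + 5²]
  = √[225 + 121 + 25]
  = √371
  ≈ 19.26

19.26


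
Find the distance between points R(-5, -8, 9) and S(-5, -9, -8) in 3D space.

d = √[(x₂-x₁)² + (y₂-y₁)² + (z₂-z₁)²]
  = √[0² + (-1)² + (-17)²]
  = √[0 + 1 + 289]
  = √290
  ≈ 17.03

17.03


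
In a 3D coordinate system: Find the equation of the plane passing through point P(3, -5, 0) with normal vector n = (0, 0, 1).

The plane through P with normal n = (a, b, c) satisfies n·(r - P) = 0,
i.e. ax + by + cz = a·x₀ + b·y₀ + c·z₀.
d = 0·3 + 0·(-5) + 1·0
  = 0 + 0 + 0
  = 0
Equation: z = 0

z = 0


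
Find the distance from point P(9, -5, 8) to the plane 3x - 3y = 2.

distance = |a·x₀ + b·y₀ + c·z₀ - d| / √(a² + b² + c²)
  = |3·9 + (-3)·(-5) + 0·8 - 2| / √(3² + (-3)² + 0²)
  = |27 + 15 + 0 - 2| / √(9 + 9 + 0)
  = |40| / √18
  = 40 / 4.243
  ≈ 9.428

9.428


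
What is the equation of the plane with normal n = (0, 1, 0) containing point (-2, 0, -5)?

The plane through P with normal n = (a, b, c) satisfies n·(r - P) = 0,
i.e. ax + by + cz = a·x₀ + b·y₀ + c·z₀.
d = 0·(-2) + 1·0 + 0·(-5)
  = 0 + 0 + 0
  = 0
Equation: y = 0

y = 0


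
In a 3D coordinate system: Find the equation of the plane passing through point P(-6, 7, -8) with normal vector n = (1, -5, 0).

The plane through P with normal n = (a, b, c) satisfies n·(r - P) = 0,
i.e. ax + by + cz = a·x₀ + b·y₀ + c·z₀.
d = 1·(-6) + (-5)·7 + 0·(-8)
  = -6 - 35 + 0
  = -41
Equation: x - 5y = -41

x - 5y = -41


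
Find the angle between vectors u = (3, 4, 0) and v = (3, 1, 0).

u·v = 3·3 + 4·1 + 0·0 = 9 + 4 + 0 = 13
|u| = √(3² + 4² + 0²) = √25 ≈ 5
|v| = √(3² + 1² + 0²) = √10 ≈ 3.162
cos θ = (u·v)/(|u||v|) = 13/(5·3.162) ≈ 0.8222
θ = arccos(0.8222) ≈ 34.7°

34.7°


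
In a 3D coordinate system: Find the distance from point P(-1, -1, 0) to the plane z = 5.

distance = |a·x₀ + b·y₀ + c·z₀ - d| / √(a² + b² + c²)
  = |0·(-1) + 0·(-1) + 1·0 - 5| / √(0² + 0² + 1²)
  = |0 + 0 + 0 - 5| / √(0 + 0 + 1)
  = |-5| / √1
  = 5 / 1
  ≈ 5

5


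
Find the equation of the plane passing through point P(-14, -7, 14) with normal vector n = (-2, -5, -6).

The plane through P with normal n = (a, b, c) satisfies n·(r - P) = 0,
i.e. ax + by + cz = a·x₀ + b·y₀ + c·z₀.
d = (-2)·(-14) + (-5)·(-7) + (-6)·14
  = 28 + 35 - 84
  = -21
Equation: -2x - 5y - 6z = -21

-2x - 5y - 6z = -21


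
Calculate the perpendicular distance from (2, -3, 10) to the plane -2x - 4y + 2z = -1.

distance = |a·x₀ + b·y₀ + c·z₀ - d| / √(a² + b² + c²)
  = |(-2)·2 + (-4)·(-3) + 2·10 - (-1)| / √((-2)² + (-4)² + 2²)
  = |-4 + 12 + 20 + 1| / √(4 + 16 + 4)
  = |29| / √24
  = 29 / 4.899
  ≈ 5.92

5.92


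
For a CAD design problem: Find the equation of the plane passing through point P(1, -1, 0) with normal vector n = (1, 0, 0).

The plane through P with normal n = (a, b, c) satisfies n·(r - P) = 0,
i.e. ax + by + cz = a·x₀ + b·y₀ + c·z₀.
d = 1·1 + 0·(-1) + 0·0
  = 1 + 0 + 0
  = 1
Equation: x = 1

x = 1


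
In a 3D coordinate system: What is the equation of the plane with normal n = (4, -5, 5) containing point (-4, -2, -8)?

The plane through P with normal n = (a, b, c) satisfies n·(r - P) = 0,
i.e. ax + by + cz = a·x₀ + b·y₀ + c·z₀.
d = 4·(-4) + (-5)·(-2) + 5·(-8)
  = -16 + 10 - 40
  = -46
Equation: 4x - 5y + 5z = -46

4x - 5y + 5z = -46


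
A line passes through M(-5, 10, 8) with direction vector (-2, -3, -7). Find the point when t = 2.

P(t) = M + t·d
  = (-5 + (-2)·2, 10 + (-3)·2, 8 + (-7)·2)
  = (-5 - 4, 10 - 6, 8 - 14)
  = (-9, 4, -6)

(-9, 4, -6)


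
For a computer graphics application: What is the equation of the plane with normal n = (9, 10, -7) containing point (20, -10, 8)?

The plane through P with normal n = (a, b, c) satisfies n·(r - P) = 0,
i.e. ax + by + cz = a·x₀ + b·y₀ + c·z₀.
d = 9·20 + 10·(-10) + (-7)·8
  = 180 - 100 - 56
  = 24
Equation: 9x + 10y - 7z = 24

9x + 10y - 7z = 24


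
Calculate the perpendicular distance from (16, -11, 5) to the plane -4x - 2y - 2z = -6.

distance = |a·x₀ + b·y₀ + c·z₀ - d| / √(a² + b² + c²)
  = |(-4)·16 + (-2)·(-11) + (-2)·5 - (-6)| / √((-4)² + (-2)² + (-2)²)
  = |-64 + 22 - 10 + 6| / √(16 + 4 + 4)
  = |-46| / √24
  = 46 / 4.899
  ≈ 9.39

9.39


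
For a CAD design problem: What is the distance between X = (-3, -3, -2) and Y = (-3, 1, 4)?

d = √[(x₂-x₁)² + (y₂-y₁)² + (z₂-z₁)²]
  = √[0² + 4² + 6²]
  = √[0 + 16 + 36]
  = √52
  ≈ 7.211

7.211


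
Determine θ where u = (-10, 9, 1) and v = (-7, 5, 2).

u·v = (-10)·(-7) + 9·5 + 1·2 = 70 + 45 + 2 = 117
|u| = √((-10)² + 9² + 1²) = √182 ≈ 13.49
|v| = √((-7)² + 5² + 2²) = √78 ≈ 8.832
cos θ = (u·v)/(|u||v|) = 117/(13.49·8.832) ≈ 0.982
θ = arccos(0.982) ≈ 10.89°

10.89°


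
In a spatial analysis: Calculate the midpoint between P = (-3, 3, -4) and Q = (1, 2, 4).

M = ((x₁+x₂)/2, (y₁+y₂)/2, (z₁+z₂)/2)
  = ((-3 + 1)/2, (3 + 2)/2, (-4 + 4)/2)
  = (-2/2, 5/2, 0/2)
  = (-1, 2.5, 0)

(-1, 2.5, 0)


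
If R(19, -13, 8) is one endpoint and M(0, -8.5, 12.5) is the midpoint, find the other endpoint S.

S = 2M - R
  = (2·0 - 19, 2·(-8.5) - (-13), 2·12.5 - 8)
  = (0 - 19, -17 + 13, 25 - 8)
  = (-19, -4, 17)

(-19, -4, 17)


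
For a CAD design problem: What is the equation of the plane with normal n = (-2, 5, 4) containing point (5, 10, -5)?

The plane through P with normal n = (a, b, c) satisfies n·(r - P) = 0,
i.e. ax + by + cz = a·x₀ + b·y₀ + c·z₀.
d = (-2)·5 + 5·10 + 4·(-5)
  = -10 + 50 - 20
  = 20
Equation: -2x + 5y + 4z = 20

-2x + 5y + 4z = 20


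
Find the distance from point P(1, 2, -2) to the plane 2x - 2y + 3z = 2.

distance = |a·x₀ + b·y₀ + c·z₀ - d| / √(a² + b² + c²)
  = |2·1 + (-2)·2 + 3·(-2) - 2| / √(2² + (-2)² + 3²)
  = |2 - 4 - 6 - 2| / √(4 + 4 + 9)
  = |-10| / √17
  = 10 / 4.123
  ≈ 2.425

2.425


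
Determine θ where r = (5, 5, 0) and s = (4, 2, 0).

r·s = 5·4 + 5·2 + 0·0 = 20 + 10 + 0 = 30
|r| = √(5² + 5² + 0²) = √50 ≈ 7.071
|s| = √(4² + 2² + 0²) = √20 ≈ 4.472
cos θ = (r·s)/(|r||s|) = 30/(7.071·4.472) ≈ 0.9487
θ = arccos(0.9487) ≈ 18.43°

18.43°


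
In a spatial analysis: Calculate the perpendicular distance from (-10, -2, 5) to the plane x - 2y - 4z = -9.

distance = |a·x₀ + b·y₀ + c·z₀ - d| / √(a² + b² + c²)
  = |1·(-10) + (-2)·(-2) + (-4)·5 - (-9)| / √(1² + (-2)² + (-4)²)
  = |-10 + 4 - 20 + 9| / √(1 + 4 + 16)
  = |-17| / √21
  = 17 / 4.583
  ≈ 3.71

3.71


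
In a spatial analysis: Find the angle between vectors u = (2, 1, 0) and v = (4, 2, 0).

u·v = 2·4 + 1·2 + 0·0 = 8 + 2 + 0 = 10
|u| = √(2² + 1² + 0²) = √5 ≈ 2.236
|v| = √(4² + 2² + 0²) = √20 ≈ 4.472
cos θ = (u·v)/(|u||v|) = 10/(2.236·4.472) ≈ 1
θ = arccos(1) ≈ 0°

0°


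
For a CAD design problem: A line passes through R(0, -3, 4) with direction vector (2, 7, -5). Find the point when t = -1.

P(t) = R + t·d
  = (0 + 2·(-1), -3 + 7·(-1), 4 + (-5)·(-1))
  = (0 - 2, -3 - 7, 4 + 5)
  = (-2, -10, 9)

(-2, -10, 9)


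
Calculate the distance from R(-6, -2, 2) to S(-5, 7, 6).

d = √[(x₂-x₁)² + (y₂-y₁)² + (z₂-z₁)²]
  = √[1² + 9² + 4²]
  = √[1 + 81 + 16]
  = √98
  ≈ 9.899

9.899


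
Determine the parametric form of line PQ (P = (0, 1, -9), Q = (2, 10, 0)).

Direction vector d = Q - P = (2 + 0, 10 - 1, 0 + 9) = (2, 9, 9)
Parametric form r = P + t·d:
x = 0 + 2t, y = 1 + 9t, z = -9 + 9t

x = 0 + 2t, y = 1 + 9t, z = -9 + 9t


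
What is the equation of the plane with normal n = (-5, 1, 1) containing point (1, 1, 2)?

The plane through P with normal n = (a, b, c) satisfies n·(r - P) = 0,
i.e. ax + by + cz = a·x₀ + b·y₀ + c·z₀.
d = (-5)·1 + 1·1 + 1·2
  = -5 + 1 + 2
  = -2
Equation: -5x + y + z = -2

-5x + y + z = -2


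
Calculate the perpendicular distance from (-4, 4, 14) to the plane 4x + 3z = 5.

distance = |a·x₀ + b·y₀ + c·z₀ - d| / √(a² + b² + c²)
  = |4·(-4) + 0·4 + 3·14 - 5| / √(4² + 0² + 3²)
  = |-16 + 0 + 42 - 5| / √(16 + 0 + 9)
  = |21| / √25
  = 21 / 5
  ≈ 4.2

4.2


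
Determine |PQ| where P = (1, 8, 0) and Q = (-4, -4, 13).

d = √[(x₂-x₁)² + (y₂-y₁)² + (z₂-z₁)²]
  = √[(-5)² + (-12)² + 13²]
  = √[25 + 144 + 169]
  = √338
  ≈ 18.38

18.38


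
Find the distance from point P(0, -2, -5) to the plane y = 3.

distance = |a·x₀ + b·y₀ + c·z₀ - d| / √(a² + b² + c²)
  = |0·0 + 1·(-2) + 0·(-5) - 3| / √(0² + 1² + 0²)
  = |0 - 2 + 0 - 3| / √(0 + 1 + 0)
  = |-5| / √1
  = 5 / 1
  ≈ 5

5


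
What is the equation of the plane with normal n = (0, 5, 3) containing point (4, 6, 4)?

The plane through P with normal n = (a, b, c) satisfies n·(r - P) = 0,
i.e. ax + by + cz = a·x₀ + b·y₀ + c·z₀.
d = 0·4 + 5·6 + 3·4
  = 0 + 30 + 12
  = 42
Equation: 5y + 3z = 42

5y + 3z = 42


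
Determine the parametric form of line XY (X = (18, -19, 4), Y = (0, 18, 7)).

Direction vector d = Y - X = (0 - 18, 18 + 19, 7 - 4) = (-18, 37, 3)
Parametric form r = X + t·d:
x = 18 - 18t, y = -19 + 37t, z = 4 + 3t

x = 18 - 18t, y = -19 + 37t, z = 4 + 3t


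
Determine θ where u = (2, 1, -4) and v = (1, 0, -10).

u·v = 2·1 + 1·0 + (-4)·(-10) = 2 + 0 + 40 = 42
|u| = √(2² + 1² + (-4)²) = √21 ≈ 4.583
|v| = √(1² + 0² + (-10)²) = √101 ≈ 10.05
cos θ = (u·v)/(|u||v|) = 42/(4.583·10.05) ≈ 0.912
θ = arccos(0.912) ≈ 24.22°

24.22°


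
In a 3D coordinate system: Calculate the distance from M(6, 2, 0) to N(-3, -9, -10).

d = √[(x₂-x₁)² + (y₂-y₁)² + (z₂-z₁)²]
  = √[(-9)² + (-11)² + (-10)²]
  = √[81 + 121 + 100]
  = √302
  ≈ 17.38

17.38


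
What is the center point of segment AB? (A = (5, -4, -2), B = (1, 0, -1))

M = ((x₁+x₂)/2, (y₁+y₂)/2, (z₁+z₂)/2)
  = ((5 + 1)/2, (-4 + 0)/2, (-2 - 1)/2)
  = (6/2, -4/2, -3/2)
  = (3, -2, -1.5)

(3, -2, -1.5)


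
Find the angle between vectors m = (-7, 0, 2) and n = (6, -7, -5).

m·n = (-7)·6 + 0·(-7) + 2·(-5) = -42 + 0 - 10 = -52
|m| = √((-7)² + 0² + 2²) = √53 ≈ 7.28
|n| = √(6² + (-7)² + (-5)²) = √110 ≈ 10.49
cos θ = (m·n)/(|m||n|) = -52/(7.28·10.49) ≈ -0.681
θ = arccos(-0.681) ≈ 132.9°

132.9°


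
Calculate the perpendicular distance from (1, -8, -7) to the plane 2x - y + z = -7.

distance = |a·x₀ + b·y₀ + c·z₀ - d| / √(a² + b² + c²)
  = |2·1 + (-1)·(-8) + 1·(-7) - (-7)| / √(2² + (-1)² + 1²)
  = |2 + 8 - 7 + 7| / √(4 + 1 + 1)
  = |10| / √6
  = 10 / 2.449
  ≈ 4.082

4.082


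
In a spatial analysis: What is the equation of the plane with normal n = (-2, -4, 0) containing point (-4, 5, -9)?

The plane through P with normal n = (a, b, c) satisfies n·(r - P) = 0,
i.e. ax + by + cz = a·x₀ + b·y₀ + c·z₀.
d = (-2)·(-4) + (-4)·5 + 0·(-9)
  = 8 - 20 + 0
  = -12
Equation: -2x - 4y = -12

-2x - 4y = -12


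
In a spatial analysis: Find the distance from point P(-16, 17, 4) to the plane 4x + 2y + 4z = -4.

distance = |a·x₀ + b·y₀ + c·z₀ - d| / √(a² + b² + c²)
  = |4·(-16) + 2·17 + 4·4 - (-4)| / √(4² + 2² + 4²)
  = |-64 + 34 + 16 + 4| / √(16 + 4 + 16)
  = |-10| / √36
  = 10 / 6
  ≈ 1.667

1.667


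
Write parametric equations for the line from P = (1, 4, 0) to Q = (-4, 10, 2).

Direction vector d = Q - P = (-4 - 1, 10 - 4, 2 + 0) = (-5, 6, 2)
Parametric form r = P + t·d:
x = 1 - 5t, y = 4 + 6t, z = 0 + 2t

x = 1 - 5t, y = 4 + 6t, z = 0 + 2t


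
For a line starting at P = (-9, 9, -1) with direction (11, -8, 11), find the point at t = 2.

P(t) = P + t·d
  = (-9 + 11·2, 9 + (-8)·2, -1 + 11·2)
  = (-9 + 22, 9 - 16, -1 + 22)
  = (13, -7, 21)

(13, -7, 21)


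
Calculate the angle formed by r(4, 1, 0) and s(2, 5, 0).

r·s = 4·2 + 1·5 + 0·0 = 8 + 5 + 0 = 13
|r| = √(4² + 1² + 0²) = √17 ≈ 4.123
|s| = √(2² + 5² + 0²) = √29 ≈ 5.385
cos θ = (r·s)/(|r||s|) = 13/(4.123·5.385) ≈ 0.5855
θ = arccos(0.5855) ≈ 54.16°

54.16°


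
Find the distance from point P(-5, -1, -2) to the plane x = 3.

distance = |a·x₀ + b·y₀ + c·z₀ - d| / √(a² + b² + c²)
  = |1·(-5) + 0·(-1) + 0·(-2) - 3| / √(1² + 0² + 0²)
  = |-5 + 0 + 0 - 3| / √(1 + 0 + 0)
  = |-8| / √1
  = 8 / 1
  ≈ 8

8


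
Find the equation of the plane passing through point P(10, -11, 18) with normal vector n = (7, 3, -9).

The plane through P with normal n = (a, b, c) satisfies n·(r - P) = 0,
i.e. ax + by + cz = a·x₀ + b·y₀ + c·z₀.
d = 7·10 + 3·(-11) + (-9)·18
  = 70 - 33 - 162
  = -125
Equation: 7x + 3y - 9z = -125

7x + 3y - 9z = -125


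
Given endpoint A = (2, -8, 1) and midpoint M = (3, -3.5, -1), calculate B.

B = 2M - A
  = (2·3 - 2, 2·(-3.5) - (-8), 2·(-1) - 1)
  = (6 - 2, -7 + 8, -2 - 1)
  = (4, 1, -3)

(4, 1, -3)


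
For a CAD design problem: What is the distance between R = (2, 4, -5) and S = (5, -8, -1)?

d = √[(x₂-x₁)² + (y₂-y₁)² + (z₂-z₁)²]
  = √[3² + (-12)² + 4²]
  = √[9 + 144 + 16]
  = √169
  ≈ 13

13


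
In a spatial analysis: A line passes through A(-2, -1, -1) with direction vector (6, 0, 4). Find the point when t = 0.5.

P(t) = A + t·d
  = (-2 + 6·0.5, -1 + 0·0.5, -1 + 4·0.5)
  = (-2 + 3, -1 + 0, -1 + 2)
  = (1, -1, 1)

(1, -1, 1)


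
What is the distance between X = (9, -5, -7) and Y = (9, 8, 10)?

d = √[(x₂-x₁)² + (y₂-y₁)² + (z₂-z₁)²]
  = √[0² + 13² + 17²]
  = √[0 + 169 + 289]
  = √458
  ≈ 21.4

21.4


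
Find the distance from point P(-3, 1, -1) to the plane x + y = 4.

distance = |a·x₀ + b·y₀ + c·z₀ - d| / √(a² + b² + c²)
  = |1·(-3) + 1·1 + 0·(-1) - 4| / √(1² + 1² + 0²)
  = |-3 + 1 + 0 - 4| / √(1 + 1 + 0)
  = |-6| / √2
  = 6 / 1.414
  ≈ 4.243

4.243


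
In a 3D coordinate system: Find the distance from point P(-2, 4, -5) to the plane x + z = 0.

distance = |a·x₀ + b·y₀ + c·z₀ - d| / √(a² + b² + c²)
  = |1·(-2) + 0·4 + 1·(-5) - 0| / √(1² + 0² + 1²)
  = |-2 + 0 - 5 + 0| / √(1 + 0 + 1)
  = |-7| / √2
  = 7 / 1.414
  ≈ 4.95

4.95


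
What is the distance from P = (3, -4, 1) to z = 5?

distance = |a·x₀ + b·y₀ + c·z₀ - d| / √(a² + b² + c²)
  = |0·3 + 0·(-4) + 1·1 - 5| / √(0² + 0² + 1²)
  = |0 + 0 + 1 - 5| / √(0 + 0 + 1)
  = |-4| / √1
  = 4 / 1
  ≈ 4

4


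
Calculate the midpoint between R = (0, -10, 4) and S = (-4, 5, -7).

M = ((x₁+x₂)/2, (y₁+y₂)/2, (z₁+z₂)/2)
  = ((0 - 4)/2, (-10 + 5)/2, (4 - 7)/2)
  = (-4/2, -5/2, -3/2)
  = (-2, -2.5, -1.5)

(-2, -2.5, -1.5)


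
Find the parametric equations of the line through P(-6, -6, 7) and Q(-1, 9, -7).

Direction vector d = Q - P = (-1 + 6, 9 + 6, -7 - 7) = (5, 15, -14)
Parametric form r = P + t·d:
x = -6 + 5t, y = -6 + 15t, z = 7 - 14t

x = -6 + 5t, y = -6 + 15t, z = 7 - 14t


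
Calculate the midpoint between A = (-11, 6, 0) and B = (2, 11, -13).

M = ((x₁+x₂)/2, (y₁+y₂)/2, (z₁+z₂)/2)
  = ((-11 + 2)/2, (6 + 11)/2, (0 - 13)/2)
  = (-9/2, 17/2, -13/2)
  = (-4.5, 8.5, -6.5)

(-4.5, 8.5, -6.5)


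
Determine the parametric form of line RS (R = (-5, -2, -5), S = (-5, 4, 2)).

Direction vector d = S - R = (-5 + 5, 4 + 2, 2 + 5) = (0, 6, 7)
Parametric form r = R + t·d:
x = -5, y = -2 + 6t, z = -5 + 7t

x = -5, y = -2 + 6t, z = -5 + 7t


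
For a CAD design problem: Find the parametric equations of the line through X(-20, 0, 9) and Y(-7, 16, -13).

Direction vector d = Y - X = (-7 + 20, 16 + 0, -13 - 9) = (13, 16, -22)
Parametric form r = X + t·d:
x = -20 + 13t, y = 0 + 16t, z = 9 - 22t

x = -20 + 13t, y = 0 + 16t, z = 9 - 22t


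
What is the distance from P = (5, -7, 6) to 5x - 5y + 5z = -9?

distance = |a·x₀ + b·y₀ + c·z₀ - d| / √(a² + b² + c²)
  = |5·5 + (-5)·(-7) + 5·6 - (-9)| / √(5² + (-5)² + 5²)
  = |25 + 35 + 30 + 9| / √(25 + 25 + 25)
  = |99| / √75
  = 99 / 8.66
  ≈ 11.43

11.43


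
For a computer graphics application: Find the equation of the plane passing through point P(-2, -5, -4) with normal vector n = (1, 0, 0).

The plane through P with normal n = (a, b, c) satisfies n·(r - P) = 0,
i.e. ax + by + cz = a·x₀ + b·y₀ + c·z₀.
d = 1·(-2) + 0·(-5) + 0·(-4)
  = -2 + 0 + 0
  = -2
Equation: x = -2

x = -2


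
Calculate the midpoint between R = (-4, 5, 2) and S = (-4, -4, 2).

M = ((x₁+x₂)/2, (y₁+y₂)/2, (z₁+z₂)/2)
  = ((-4 - 4)/2, (5 - 4)/2, (2 + 2)/2)
  = (-8/2, 1/2, 4/2)
  = (-4, 0.5, 2)

(-4, 0.5, 2)


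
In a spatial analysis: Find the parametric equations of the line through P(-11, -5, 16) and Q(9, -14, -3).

Direction vector d = Q - P = (9 + 11, -14 + 5, -3 - 16) = (20, -9, -19)
Parametric form r = P + t·d:
x = -11 + 20t, y = -5 - 9t, z = 16 - 19t

x = -11 + 20t, y = -5 - 9t, z = 16 - 19t


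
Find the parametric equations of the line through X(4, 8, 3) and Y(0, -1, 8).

Direction vector d = Y - X = (0 - 4, -1 - 8, 8 - 3) = (-4, -9, 5)
Parametric form r = X + t·d:
x = 4 - 4t, y = 8 - 9t, z = 3 + 5t

x = 4 - 4t, y = 8 - 9t, z = 3 + 5t


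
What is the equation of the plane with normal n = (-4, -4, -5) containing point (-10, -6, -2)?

The plane through P with normal n = (a, b, c) satisfies n·(r - P) = 0,
i.e. ax + by + cz = a·x₀ + b·y₀ + c·z₀.
d = (-4)·(-10) + (-4)·(-6) + (-5)·(-2)
  = 40 + 24 + 10
  = 74
Equation: -4x - 4y - 5z = 74

-4x - 4y - 5z = 74


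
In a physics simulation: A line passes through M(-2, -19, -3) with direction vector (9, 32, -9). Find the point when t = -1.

P(t) = M + t·d
  = (-2 + 9·(-1), -19 + 32·(-1), -3 + (-9)·(-1))
  = (-2 - 9, -19 - 32, -3 + 9)
  = (-11, -51, 6)

(-11, -51, 6)


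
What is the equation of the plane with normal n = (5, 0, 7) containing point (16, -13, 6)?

The plane through P with normal n = (a, b, c) satisfies n·(r - P) = 0,
i.e. ax + by + cz = a·x₀ + b·y₀ + c·z₀.
d = 5·16 + 0·(-13) + 7·6
  = 80 + 0 + 42
  = 122
Equation: 5x + 7z = 122

5x + 7z = 122


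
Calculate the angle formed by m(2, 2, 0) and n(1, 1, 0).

m·n = 2·1 + 2·1 + 0·0 = 2 + 2 + 0 = 4
|m| = √(2² + 2² + 0²) = √8 ≈ 2.828
|n| = √(1² + 1² + 0²) = √2 ≈ 1.414
cos θ = (m·n)/(|m||n|) = 4/(2.828·1.414) ≈ 1
θ = arccos(1) ≈ 0°

0°


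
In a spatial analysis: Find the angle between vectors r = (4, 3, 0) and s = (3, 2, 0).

r·s = 4·3 + 3·2 + 0·0 = 12 + 6 + 0 = 18
|r| = √(4² + 3² + 0²) = √25 ≈ 5
|s| = √(3² + 2² + 0²) = √13 ≈ 3.606
cos θ = (r·s)/(|r||s|) = 18/(5·3.606) ≈ 0.9985
θ = arccos(0.9985) ≈ 3.18°

3.18°


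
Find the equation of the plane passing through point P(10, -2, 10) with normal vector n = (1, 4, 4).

The plane through P with normal n = (a, b, c) satisfies n·(r - P) = 0,
i.e. ax + by + cz = a·x₀ + b·y₀ + c·z₀.
d = 1·10 + 4·(-2) + 4·10
  = 10 - 8 + 40
  = 42
Equation: x + 4y + 4z = 42

x + 4y + 4z = 42


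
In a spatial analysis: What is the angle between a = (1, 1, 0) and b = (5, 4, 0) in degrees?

a·b = 1·5 + 1·4 + 0·0 = 5 + 4 + 0 = 9
|a| = √(1² + 1² + 0²) = √2 ≈ 1.414
|b| = √(5² + 4² + 0²) = √41 ≈ 6.403
cos θ = (a·b)/(|a||b|) = 9/(1.414·6.403) ≈ 0.9939
θ = arccos(0.9939) ≈ 6.34°

6.34°


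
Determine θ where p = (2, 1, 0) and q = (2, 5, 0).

p·q = 2·2 + 1·5 + 0·0 = 4 + 5 + 0 = 9
|p| = √(2² + 1² + 0²) = √5 ≈ 2.236
|q| = √(2² + 5² + 0²) = √29 ≈ 5.385
cos θ = (p·q)/(|p||q|) = 9/(2.236·5.385) ≈ 0.7474
θ = arccos(0.7474) ≈ 41.63°

41.63°


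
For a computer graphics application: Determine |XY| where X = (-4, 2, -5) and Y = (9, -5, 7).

d = √[(x₂-x₁)² + (y₂-y₁)² + (z₂-z₁)²]
  = √[13² + (-7)² + 12²]
  = √[169 + 49 + 144]
  = √362
  ≈ 19.03

19.03


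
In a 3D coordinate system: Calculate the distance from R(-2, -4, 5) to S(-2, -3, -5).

d = √[(x₂-x₁)² + (y₂-y₁)² + (z₂-z₁)²]
  = √[0² + 1² + (-10)²]
  = √[0 + 1 + 100]
  = √101
  ≈ 10.05

10.05


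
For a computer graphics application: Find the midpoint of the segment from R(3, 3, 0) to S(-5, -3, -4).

M = ((x₁+x₂)/2, (y₁+y₂)/2, (z₁+z₂)/2)
  = ((3 - 5)/2, (3 - 3)/2, (0 - 4)/2)
  = (-2/2, 0/2, -4/2)
  = (-1, 0, -2)

(-1, 0, -2)


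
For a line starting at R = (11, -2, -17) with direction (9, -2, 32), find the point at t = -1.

P(t) = R + t·d
  = (11 + 9·(-1), -2 + (-2)·(-1), -17 + 32·(-1))
  = (11 - 9, -2 + 2, -17 - 32)
  = (2, 0, -49)

(2, 0, -49)


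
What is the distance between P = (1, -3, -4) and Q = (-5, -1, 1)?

d = √[(x₂-x₁)² + (y₂-y₁)² + (z₂-z₁)²]
  = √[(-6)² + 2² + 5²]
  = √[36 + 4 + 25]
  = √65
  ≈ 8.062

8.062


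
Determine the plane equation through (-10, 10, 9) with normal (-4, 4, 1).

The plane through P with normal n = (a, b, c) satisfies n·(r - P) = 0,
i.e. ax + by + cz = a·x₀ + b·y₀ + c·z₀.
d = (-4)·(-10) + 4·10 + 1·9
  = 40 + 40 + 9
  = 89
Equation: -4x + 4y + z = 89

-4x + 4y + z = 89


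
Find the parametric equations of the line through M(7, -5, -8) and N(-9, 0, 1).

Direction vector d = N - M = (-9 - 7, 0 + 5, 1 + 8) = (-16, 5, 9)
Parametric form r = M + t·d:
x = 7 - 16t, y = -5 + 5t, z = -8 + 9t

x = 7 - 16t, y = -5 + 5t, z = -8 + 9t


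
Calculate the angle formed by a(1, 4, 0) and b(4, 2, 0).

a·b = 1·4 + 4·2 + 0·0 = 4 + 8 + 0 = 12
|a| = √(1² + 4² + 0²) = √17 ≈ 4.123
|b| = √(4² + 2² + 0²) = √20 ≈ 4.472
cos θ = (a·b)/(|a||b|) = 12/(4.123·4.472) ≈ 0.6508
θ = arccos(0.6508) ≈ 49.4°

49.4°


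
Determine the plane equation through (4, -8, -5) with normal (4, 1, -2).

The plane through P with normal n = (a, b, c) satisfies n·(r - P) = 0,
i.e. ax + by + cz = a·x₀ + b·y₀ + c·z₀.
d = 4·4 + 1·(-8) + (-2)·(-5)
  = 16 - 8 + 10
  = 18
Equation: 4x + y - 2z = 18

4x + y - 2z = 18


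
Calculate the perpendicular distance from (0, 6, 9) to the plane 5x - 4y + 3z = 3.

distance = |a·x₀ + b·y₀ + c·z₀ - d| / √(a² + b² + c²)
  = |5·0 + (-4)·6 + 3·9 - 3| / √(5² + (-4)² + 3²)
  = |0 - 24 + 27 - 3| / √(25 + 16 + 9)
  = |0| / √50
  = 0 / 7.071
  ≈ 0

0


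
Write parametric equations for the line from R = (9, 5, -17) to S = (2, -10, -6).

Direction vector d = S - R = (2 - 9, -10 - 5, -6 + 17) = (-7, -15, 11)
Parametric form r = R + t·d:
x = 9 - 7t, y = 5 - 15t, z = -17 + 11t

x = 9 - 7t, y = 5 - 15t, z = -17 + 11t


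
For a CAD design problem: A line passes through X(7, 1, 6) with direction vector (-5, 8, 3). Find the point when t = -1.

P(t) = X + t·d
  = (7 + (-5)·(-1), 1 + 8·(-1), 6 + 3·(-1))
  = (7 + 5, 1 - 8, 6 - 3)
  = (12, -7, 3)

(12, -7, 3)


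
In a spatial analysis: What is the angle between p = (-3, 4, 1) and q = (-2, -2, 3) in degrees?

p·q = (-3)·(-2) + 4·(-2) + 1·3 = 6 - 8 + 3 = 1
|p| = √((-3)² + 4² + 1²) = √26 ≈ 5.099
|q| = √((-2)² + (-2)² + 3²) = √17 ≈ 4.123
cos θ = (p·q)/(|p||q|) = 1/(5.099·4.123) ≈ 0.04757
θ = arccos(0.04757) ≈ 87.27°

87.27°


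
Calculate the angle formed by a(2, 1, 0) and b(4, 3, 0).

a·b = 2·4 + 1·3 + 0·0 = 8 + 3 + 0 = 11
|a| = √(2² + 1² + 0²) = √5 ≈ 2.236
|b| = √(4² + 3² + 0²) = √25 ≈ 5
cos θ = (a·b)/(|a||b|) = 11/(2.236·5) ≈ 0.9839
θ = arccos(0.9839) ≈ 10.3°

10.3°


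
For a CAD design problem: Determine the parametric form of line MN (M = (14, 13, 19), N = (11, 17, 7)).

Direction vector d = N - M = (11 - 14, 17 - 13, 7 - 19) = (-3, 4, -12)
Parametric form r = M + t·d:
x = 14 - 3t, y = 13 + 4t, z = 19 - 12t

x = 14 - 3t, y = 13 + 4t, z = 19 - 12t


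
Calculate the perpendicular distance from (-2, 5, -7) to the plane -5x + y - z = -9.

distance = |a·x₀ + b·y₀ + c·z₀ - d| / √(a² + b² + c²)
  = |(-5)·(-2) + 1·5 + (-1)·(-7) - (-9)| / √((-5)² + 1² + (-1)²)
  = |10 + 5 + 7 + 9| / √(25 + 1 + 1)
  = |31| / √27
  = 31 / 5.196
  ≈ 5.966

5.966


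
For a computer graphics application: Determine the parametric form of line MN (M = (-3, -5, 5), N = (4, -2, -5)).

Direction vector d = N - M = (4 + 3, -2 + 5, -5 - 5) = (7, 3, -10)
Parametric form r = M + t·d:
x = -3 + 7t, y = -5 + 3t, z = 5 - 10t

x = -3 + 7t, y = -5 + 3t, z = 5 - 10t


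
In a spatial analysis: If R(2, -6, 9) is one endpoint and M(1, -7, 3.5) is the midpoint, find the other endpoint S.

S = 2M - R
  = (2·1 - 2, 2·(-7) - (-6), 2·3.5 - 9)
  = (2 - 2, -14 + 6, 7 - 9)
  = (0, -8, -2)

(0, -8, -2)


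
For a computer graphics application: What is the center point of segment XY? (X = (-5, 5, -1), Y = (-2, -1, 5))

M = ((x₁+x₂)/2, (y₁+y₂)/2, (z₁+z₂)/2)
  = ((-5 - 2)/2, (5 - 1)/2, (-1 + 5)/2)
  = (-7/2, 4/2, 4/2)
  = (-3.5, 2, 2)

(-3.5, 2, 2)


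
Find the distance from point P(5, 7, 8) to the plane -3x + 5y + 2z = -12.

distance = |a·x₀ + b·y₀ + c·z₀ - d| / √(a² + b² + c²)
  = |(-3)·5 + 5·7 + 2·8 - (-12)| / √((-3)² + 5² + 2²)
  = |-15 + 35 + 16 + 12| / √(9 + 25 + 4)
  = |48| / √38
  = 48 / 6.164
  ≈ 7.787

7.787


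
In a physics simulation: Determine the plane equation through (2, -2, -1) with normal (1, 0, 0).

The plane through P with normal n = (a, b, c) satisfies n·(r - P) = 0,
i.e. ax + by + cz = a·x₀ + b·y₀ + c·z₀.
d = 1·2 + 0·(-2) + 0·(-1)
  = 2 + 0 + 0
  = 2
Equation: x = 2

x = 2


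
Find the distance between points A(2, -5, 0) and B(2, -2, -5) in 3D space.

d = √[(x₂-x₁)² + (y₂-y₁)² + (z₂-z₁)²]
  = √[0² + 3² + (-5)²]
  = √[0 + 9 + 25]
  = √34
  ≈ 5.831

5.831


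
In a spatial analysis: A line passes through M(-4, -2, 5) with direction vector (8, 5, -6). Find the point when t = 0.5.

P(t) = M + t·d
  = (-4 + 8·0.5, -2 + 5·0.5, 5 + (-6)·0.5)
  = (-4 + 4, -2 + 2.5, 5 - 3)
  = (0, 0.5, 2)

(0, 0.5, 2)


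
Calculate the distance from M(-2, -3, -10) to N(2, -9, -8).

d = √[(x₂-x₁)² + (y₂-y₁)² + (z₂-z₁)²]
  = √[4² + (-6)² + 2²]
  = √[16 + 36 + 4]
  = √56
  ≈ 7.483

7.483


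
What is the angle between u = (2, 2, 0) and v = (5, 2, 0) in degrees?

u·v = 2·5 + 2·2 + 0·0 = 10 + 4 + 0 = 14
|u| = √(2² + 2² + 0²) = √8 ≈ 2.828
|v| = √(5² + 2² + 0²) = √29 ≈ 5.385
cos θ = (u·v)/(|u||v|) = 14/(2.828·5.385) ≈ 0.9191
θ = arccos(0.9191) ≈ 23.2°

23.2°


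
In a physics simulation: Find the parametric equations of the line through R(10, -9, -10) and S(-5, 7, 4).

Direction vector d = S - R = (-5 - 10, 7 + 9, 4 + 10) = (-15, 16, 14)
Parametric form r = R + t·d:
x = 10 - 15t, y = -9 + 16t, z = -10 + 14t

x = 10 - 15t, y = -9 + 16t, z = -10 + 14t


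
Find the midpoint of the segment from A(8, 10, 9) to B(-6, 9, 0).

M = ((x₁+x₂)/2, (y₁+y₂)/2, (z₁+z₂)/2)
  = ((8 - 6)/2, (10 + 9)/2, (9 + 0)/2)
  = (2/2, 19/2, 9/2)
  = (1, 9.5, 4.5)

(1, 9.5, 4.5)


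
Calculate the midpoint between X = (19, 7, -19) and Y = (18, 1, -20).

M = ((x₁+x₂)/2, (y₁+y₂)/2, (z₁+z₂)/2)
  = ((19 + 18)/2, (7 + 1)/2, (-19 - 20)/2)
  = (37/2, 8/2, -39/2)
  = (18.5, 4, -19.5)

(18.5, 4, -19.5)


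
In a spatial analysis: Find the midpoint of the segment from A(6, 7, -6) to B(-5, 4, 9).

M = ((x₁+x₂)/2, (y₁+y₂)/2, (z₁+z₂)/2)
  = ((6 - 5)/2, (7 + 4)/2, (-6 + 9)/2)
  = (1/2, 11/2, 3/2)
  = (0.5, 5.5, 1.5)

(0.5, 5.5, 1.5)


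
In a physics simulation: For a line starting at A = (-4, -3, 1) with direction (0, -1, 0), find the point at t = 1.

P(t) = A + t·d
  = (-4 + 0·1, -3 + (-1)·1, 1 + 0·1)
  = (-4 + 0, -3 - 1, 1 + 0)
  = (-4, -4, 1)

(-4, -4, 1)


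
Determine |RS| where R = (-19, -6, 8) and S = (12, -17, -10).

d = √[(x₂-x₁)² + (y₂-y₁)² + (z₂-z₁)²]
  = √[31² + (-11)² + (-18)²]
  = √[961 + 121 + 324]
  = √1406
  ≈ 37.5

37.5


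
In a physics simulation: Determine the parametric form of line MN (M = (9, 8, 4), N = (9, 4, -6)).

Direction vector d = N - M = (9 - 9, 4 - 8, -6 - 4) = (0, -4, -10)
Parametric form r = M + t·d:
x = 9, y = 8 - 4t, z = 4 - 10t

x = 9, y = 8 - 4t, z = 4 - 10t


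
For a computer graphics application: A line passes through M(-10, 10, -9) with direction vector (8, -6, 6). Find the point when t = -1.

P(t) = M + t·d
  = (-10 + 8·(-1), 10 + (-6)·(-1), -9 + 6·(-1))
  = (-10 - 8, 10 + 6, -9 - 6)
  = (-18, 16, -15)

(-18, 16, -15)


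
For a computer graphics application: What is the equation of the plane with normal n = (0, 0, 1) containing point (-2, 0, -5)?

The plane through P with normal n = (a, b, c) satisfies n·(r - P) = 0,
i.e. ax + by + cz = a·x₀ + b·y₀ + c·z₀.
d = 0·(-2) + 0·0 + 1·(-5)
  = 0 + 0 - 5
  = -5
Equation: z = -5

z = -5


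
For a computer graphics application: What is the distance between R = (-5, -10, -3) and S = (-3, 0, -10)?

d = √[(x₂-x₁)² + (y₂-y₁)² + (z₂-z₁)²]
  = √[2² + 10² + (-7)²]
  = √[4 + 100 + 49]
  = √153
  ≈ 12.37

12.37


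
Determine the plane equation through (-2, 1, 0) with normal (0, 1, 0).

The plane through P with normal n = (a, b, c) satisfies n·(r - P) = 0,
i.e. ax + by + cz = a·x₀ + b·y₀ + c·z₀.
d = 0·(-2) + 1·1 + 0·0
  = 0 + 1 + 0
  = 1
Equation: y = 1

y = 1


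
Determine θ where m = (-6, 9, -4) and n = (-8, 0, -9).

m·n = (-6)·(-8) + 9·0 + (-4)·(-9) = 48 + 0 + 36 = 84
|m| = √((-6)² + 9² + (-4)²) = √133 ≈ 11.53
|n| = √((-8)² + 0² + (-9)²) = √145 ≈ 12.04
cos θ = (m·n)/(|m||n|) = 84/(11.53·12.04) ≈ 0.6049
θ = arccos(0.6049) ≈ 52.78°

52.78°


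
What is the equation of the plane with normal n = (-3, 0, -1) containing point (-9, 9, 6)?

The plane through P with normal n = (a, b, c) satisfies n·(r - P) = 0,
i.e. ax + by + cz = a·x₀ + b·y₀ + c·z₀.
d = (-3)·(-9) + 0·9 + (-1)·6
  = 27 + 0 - 6
  = 21
Equation: -3x - z = 21

-3x - z = 21


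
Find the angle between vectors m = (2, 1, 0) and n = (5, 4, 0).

m·n = 2·5 + 1·4 + 0·0 = 10 + 4 + 0 = 14
|m| = √(2² + 1² + 0²) = √5 ≈ 2.236
|n| = √(5² + 4² + 0²) = √41 ≈ 6.403
cos θ = (m·n)/(|m||n|) = 14/(2.236·6.403) ≈ 0.9778
θ = arccos(0.9778) ≈ 12.09°

12.09°


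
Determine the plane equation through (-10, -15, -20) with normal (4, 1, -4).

The plane through P with normal n = (a, b, c) satisfies n·(r - P) = 0,
i.e. ax + by + cz = a·x₀ + b·y₀ + c·z₀.
d = 4·(-10) + 1·(-15) + (-4)·(-20)
  = -40 - 15 + 80
  = 25
Equation: 4x + y - 4z = 25

4x + y - 4z = 25


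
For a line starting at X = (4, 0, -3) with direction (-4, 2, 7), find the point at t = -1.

P(t) = X + t·d
  = (4 + (-4)·(-1), 0 + 2·(-1), -3 + 7·(-1))
  = (4 + 4, 0 - 2, -3 - 7)
  = (8, -2, -10)

(8, -2, -10)


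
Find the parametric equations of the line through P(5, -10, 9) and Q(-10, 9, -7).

Direction vector d = Q - P = (-10 - 5, 9 + 10, -7 - 9) = (-15, 19, -16)
Parametric form r = P + t·d:
x = 5 - 15t, y = -10 + 19t, z = 9 - 16t

x = 5 - 15t, y = -10 + 19t, z = 9 - 16t


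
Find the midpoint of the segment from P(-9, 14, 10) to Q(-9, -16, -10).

M = ((x₁+x₂)/2, (y₁+y₂)/2, (z₁+z₂)/2)
  = ((-9 - 9)/2, (14 - 16)/2, (10 - 10)/2)
  = (-18/2, -2/2, 0/2)
  = (-9, -1, 0)

(-9, -1, 0)


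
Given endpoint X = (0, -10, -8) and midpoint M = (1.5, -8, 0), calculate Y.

Y = 2M - X
  = (2·1.5 - 0, 2·(-8) - (-10), 2·0 - (-8))
  = (3 + 0, -16 + 10, 0 + 8)
  = (3, -6, 8)

(3, -6, 8)


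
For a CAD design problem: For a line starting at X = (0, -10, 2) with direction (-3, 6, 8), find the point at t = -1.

P(t) = X + t·d
  = (0 + (-3)·(-1), -10 + 6·(-1), 2 + 8·(-1))
  = (0 + 3, -10 - 6, 2 - 8)
  = (3, -16, -6)

(3, -16, -6)


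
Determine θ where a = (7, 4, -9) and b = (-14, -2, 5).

a·b = 7·(-14) + 4·(-2) + (-9)·5 = -98 - 8 - 45 = -151
|a| = √(7² + 4² + (-9)²) = √146 ≈ 12.08
|b| = √((-14)² + (-2)² + 5²) = √225 ≈ 15
cos θ = (a·b)/(|a||b|) = -151/(12.08·15) ≈ -0.8331
θ = arccos(-0.8331) ≈ 146.4°

146.4°


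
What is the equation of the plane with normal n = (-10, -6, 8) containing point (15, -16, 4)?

The plane through P with normal n = (a, b, c) satisfies n·(r - P) = 0,
i.e. ax + by + cz = a·x₀ + b·y₀ + c·z₀.
d = (-10)·15 + (-6)·(-16) + 8·4
  = -150 + 96 + 32
  = -22
Equation: -10x - 6y + 8z = -22

-10x - 6y + 8z = -22


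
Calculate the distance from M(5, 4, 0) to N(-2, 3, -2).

d = √[(x₂-x₁)² + (y₂-y₁)² + (z₂-z₁)²]
  = √[(-7)² + (-1)² + (-2)²]
  = √[49 + 1 + 4]
  = √54
  ≈ 7.348

7.348


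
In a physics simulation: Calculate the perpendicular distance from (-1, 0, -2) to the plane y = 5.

distance = |a·x₀ + b·y₀ + c·z₀ - d| / √(a² + b² + c²)
  = |0·(-1) + 1·0 + 0·(-2) - 5| / √(0² + 1² + 0²)
  = |0 + 0 + 0 - 5| / √(0 + 1 + 0)
  = |-5| / √1
  = 5 / 1
  ≈ 5

5


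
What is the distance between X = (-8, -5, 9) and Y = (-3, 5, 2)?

d = √[(x₂-x₁)² + (y₂-y₁)² + (z₂-z₁)²]
  = √[5² + 10² + (-7)²]
  = √[25 + 100 + 49]
  = √174
  ≈ 13.19

13.19


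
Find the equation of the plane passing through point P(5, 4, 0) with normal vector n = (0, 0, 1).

The plane through P with normal n = (a, b, c) satisfies n·(r - P) = 0,
i.e. ax + by + cz = a·x₀ + b·y₀ + c·z₀.
d = 0·5 + 0·4 + 1·0
  = 0 + 0 + 0
  = 0
Equation: z = 0

z = 0


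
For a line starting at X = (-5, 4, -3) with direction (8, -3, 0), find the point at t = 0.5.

P(t) = X + t·d
  = (-5 + 8·0.5, 4 + (-3)·0.5, -3 + 0·0.5)
  = (-5 + 4, 4 - 1.5, -3 + 0)
  = (-1, 2.5, -3)

(-1, 2.5, -3)


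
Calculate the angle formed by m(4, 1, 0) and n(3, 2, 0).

m·n = 4·3 + 1·2 + 0·0 = 12 + 2 + 0 = 14
|m| = √(4² + 1² + 0²) = √17 ≈ 4.123
|n| = √(3² + 2² + 0²) = √13 ≈ 3.606
cos θ = (m·n)/(|m||n|) = 14/(4.123·3.606) ≈ 0.9417
θ = arccos(0.9417) ≈ 19.65°

19.65°


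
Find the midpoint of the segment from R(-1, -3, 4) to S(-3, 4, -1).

M = ((x₁+x₂)/2, (y₁+y₂)/2, (z₁+z₂)/2)
  = ((-1 - 3)/2, (-3 + 4)/2, (4 - 1)/2)
  = (-4/2, 1/2, 3/2)
  = (-2, 0.5, 1.5)

(-2, 0.5, 1.5)


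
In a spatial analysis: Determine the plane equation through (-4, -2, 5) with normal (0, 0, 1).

The plane through P with normal n = (a, b, c) satisfies n·(r - P) = 0,
i.e. ax + by + cz = a·x₀ + b·y₀ + c·z₀.
d = 0·(-4) + 0·(-2) + 1·5
  = 0 + 0 + 5
  = 5
Equation: z = 5

z = 5


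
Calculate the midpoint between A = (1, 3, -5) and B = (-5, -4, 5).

M = ((x₁+x₂)/2, (y₁+y₂)/2, (z₁+z₂)/2)
  = ((1 - 5)/2, (3 - 4)/2, (-5 + 5)/2)
  = (-4/2, -1/2, 0/2)
  = (-2, -0.5, 0)

(-2, -0.5, 0)


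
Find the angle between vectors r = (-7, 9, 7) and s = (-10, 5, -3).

r·s = (-7)·(-10) + 9·5 + 7·(-3) = 70 + 45 - 21 = 94
|r| = √((-7)² + 9² + 7²) = √179 ≈ 13.38
|s| = √((-10)² + 5² + (-3)²) = √134 ≈ 11.58
cos θ = (r·s)/(|r||s|) = 94/(13.38·11.58) ≈ 0.6069
θ = arccos(0.6069) ≈ 52.63°

52.63°


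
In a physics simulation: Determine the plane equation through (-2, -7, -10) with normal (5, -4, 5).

The plane through P with normal n = (a, b, c) satisfies n·(r - P) = 0,
i.e. ax + by + cz = a·x₀ + b·y₀ + c·z₀.
d = 5·(-2) + (-4)·(-7) + 5·(-10)
  = -10 + 28 - 50
  = -32
Equation: 5x - 4y + 5z = -32

5x - 4y + 5z = -32


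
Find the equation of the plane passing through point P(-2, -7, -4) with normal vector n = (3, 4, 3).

The plane through P with normal n = (a, b, c) satisfies n·(r - P) = 0,
i.e. ax + by + cz = a·x₀ + b·y₀ + c·z₀.
d = 3·(-2) + 4·(-7) + 3·(-4)
  = -6 - 28 - 12
  = -46
Equation: 3x + 4y + 3z = -46

3x + 4y + 3z = -46


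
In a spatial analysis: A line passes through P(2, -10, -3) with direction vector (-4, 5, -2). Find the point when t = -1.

P(t) = P + t·d
  = (2 + (-4)·(-1), -10 + 5·(-1), -3 + (-2)·(-1))
  = (2 + 4, -10 - 5, -3 + 2)
  = (6, -15, -1)

(6, -15, -1)


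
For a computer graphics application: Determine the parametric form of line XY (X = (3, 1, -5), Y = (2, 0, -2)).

Direction vector d = Y - X = (2 - 3, 0 - 1, -2 + 5) = (-1, -1, 3)
Parametric form r = X + t·d:
x = 3 - t, y = 1 - t, z = -5 + 3t

x = 3 - t, y = 1 - t, z = -5 + 3t
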